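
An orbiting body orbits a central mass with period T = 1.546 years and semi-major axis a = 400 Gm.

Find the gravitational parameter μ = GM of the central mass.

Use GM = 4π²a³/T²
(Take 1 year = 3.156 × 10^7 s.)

Convert to SI: T = 1.546 years = 4.87918e+07 s; a = 400 Gm = 4e+11 m.
GM = 4π² · a³ / T².
GM = 4π² · (4e+11)³ / (4.87918e+07)² m³/s² ≈ 1.061e+21 m³/s² = 1.061 × 10^21 m³/s².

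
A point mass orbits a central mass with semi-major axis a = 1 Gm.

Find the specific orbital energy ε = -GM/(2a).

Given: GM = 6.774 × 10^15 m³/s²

Convert to SI: a = 1 Gm = 1e+09 m.
ε = −GM / (2a).
ε = −6.774e+15 / (2 · 1e+09) J/kg ≈ -3.387e+06 J/kg = -3.387 MJ/kg.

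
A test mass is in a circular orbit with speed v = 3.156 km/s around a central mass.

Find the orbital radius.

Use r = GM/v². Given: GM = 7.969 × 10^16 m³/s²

Convert to SI: v = 3.156 km/s = 3156 m/s.
For a circular orbit, v² = GM / r, so r = GM / v².
r = 7.969e+16 / (3156)² m ≈ 8.001e+09 m = 8.001 Gm.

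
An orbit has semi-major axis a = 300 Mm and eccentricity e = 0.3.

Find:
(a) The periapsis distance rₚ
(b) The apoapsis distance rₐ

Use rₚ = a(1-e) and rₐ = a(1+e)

Convert to SI: a = 300 Mm = 3e+08 m.
(a) rₚ = a(1 − e) = 3e+08 · (1 − 0.3) = 3e+08 · 0.7 ≈ 2.1e+08 m = 210 Mm.
(b) rₐ = a(1 + e) = 3e+08 · (1 + 0.3) = 3e+08 · 1.3 ≈ 3.9e+08 m = 390 Mm.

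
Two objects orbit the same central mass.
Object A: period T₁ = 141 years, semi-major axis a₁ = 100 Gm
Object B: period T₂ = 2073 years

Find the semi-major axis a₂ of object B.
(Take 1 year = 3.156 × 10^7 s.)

Convert to SI: T₁ = 141 years = 4.44996e+09 s; a₁ = 100 Gm = 1e+11 m; T₂ = 2073 years = 6.54239e+10 s.
Kepler's third law: (T₁/T₂)² = (a₁/a₂)³ ⇒ a₂ = a₁ · (T₂/T₁)^(2/3).
T₂/T₁ = 6.54239e+10 / 4.44996e+09 = 14.7021.
a₂ = 1e+11 · (14.7021)^(2/3) m ≈ 6.001e+11 m = 600.1 Gm.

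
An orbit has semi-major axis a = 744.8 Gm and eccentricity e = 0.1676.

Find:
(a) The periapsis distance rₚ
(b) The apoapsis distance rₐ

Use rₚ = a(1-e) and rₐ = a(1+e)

Convert to SI: a = 744.8 Gm = 7.448e+11 m.
(a) rₚ = a(1 − e) = 7.448e+11 · (1 − 0.1676) = 7.448e+11 · 0.8324 ≈ 6.2e+11 m = 620 Gm.
(b) rₐ = a(1 + e) = 7.448e+11 · (1 + 0.1676) = 7.448e+11 · 1.1676 ≈ 8.696e+11 m = 869.6 Gm.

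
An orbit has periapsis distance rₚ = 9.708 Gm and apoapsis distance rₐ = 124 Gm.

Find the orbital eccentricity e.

Convert to SI: rₚ = 9.708 Gm = 9.708e+09 m; rₐ = 124 Gm = 1.24e+11 m.
e = (rₐ − rₚ) / (rₐ + rₚ).
e = (1.24e+11 − 9.708e+09) / (1.24e+11 + 9.708e+09) = 1.14292e+11 / 1.33708e+11 ≈ 0.8548.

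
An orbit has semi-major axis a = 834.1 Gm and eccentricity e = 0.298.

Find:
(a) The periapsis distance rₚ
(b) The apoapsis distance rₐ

Convert to SI: a = 834.1 Gm = 8.341e+11 m.
(a) rₚ = a(1 − e) = 8.341e+11 · (1 − 0.298) = 8.341e+11 · 0.702 ≈ 5.855e+11 m = 585.5 Gm.
(b) rₐ = a(1 + e) = 8.341e+11 · (1 + 0.298) = 8.341e+11 · 1.298 ≈ 1.083e+12 m = 1.083 Tm.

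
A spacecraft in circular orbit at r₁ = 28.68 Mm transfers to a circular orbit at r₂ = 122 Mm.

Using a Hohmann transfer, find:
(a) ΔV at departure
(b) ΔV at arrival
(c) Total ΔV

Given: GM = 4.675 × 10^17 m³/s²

Convert to SI: r₁ = 28.68 Mm = 2.868e+07 m; r₂ = 122 Mm = 1.22e+08 m.
Transfer semi-major axis: a_t = (r₁ + r₂)/2 = (2.868e+07 + 1.22e+08)/2 = 7.534e+07 m.
Circular speeds: v₁ = √(GM/r₁) = 127674 m/s, v₂ = √(GM/r₂) = 61902.9 m/s.
Transfer speeds (vis-viva v² = GM(2/r − 1/a_t)): v₁ᵗ = 162468 m/s, v₂ᵗ = 38193.3 m/s.
(a) ΔV₁ = |v₁ᵗ − v₁| ≈ 3.479e+04 m/s = 34.79 km/s.
(b) ΔV₂ = |v₂ − v₂ᵗ| ≈ 2.371e+04 m/s = 23.71 km/s.
(c) ΔV_total = ΔV₁ + ΔV₂ ≈ 5.85e+04 m/s = 58.5 km/s.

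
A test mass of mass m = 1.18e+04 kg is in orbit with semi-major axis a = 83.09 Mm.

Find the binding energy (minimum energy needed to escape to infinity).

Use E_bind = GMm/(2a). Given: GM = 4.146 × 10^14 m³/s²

Convert to SI: a = 83.09 Mm = 8.309e+07 m.
Total orbital energy is E = −GMm/(2a); binding energy is E_bind = −E = GMm/(2a).
E_bind = 4.146e+14 · 1.18e+04 / (2 · 8.309e+07) J ≈ 2.944e+10 J = 29.44 GJ.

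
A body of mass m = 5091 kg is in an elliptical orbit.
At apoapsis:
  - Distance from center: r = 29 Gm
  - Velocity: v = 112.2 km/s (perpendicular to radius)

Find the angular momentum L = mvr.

Convert to SI: r = 29 Gm = 2.9e+10 m; v = 112.2 km/s = 112200 m/s.
Since v is perpendicular to r, L = m · v · r.
L = 5091 · 112200 · 2.9e+10 kg·m²/s ≈ 1.657e+19 kg·m²/s.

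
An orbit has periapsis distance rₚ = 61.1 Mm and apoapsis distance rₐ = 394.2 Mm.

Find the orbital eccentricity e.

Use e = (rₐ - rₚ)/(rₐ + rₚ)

Convert to SI: rₚ = 61.1 Mm = 6.11e+07 m; rₐ = 394.2 Mm = 3.942e+08 m.
e = (rₐ − rₚ) / (rₐ + rₚ).
e = (3.942e+08 − 6.11e+07) / (3.942e+08 + 6.11e+07) = 3.331e+08 / 4.553e+08 ≈ 0.7316.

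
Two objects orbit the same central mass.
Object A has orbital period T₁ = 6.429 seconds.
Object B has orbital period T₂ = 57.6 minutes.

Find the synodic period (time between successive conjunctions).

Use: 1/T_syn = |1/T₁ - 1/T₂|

Convert to SI: T₂ = 57.6 minutes = 3456 s.
T_syn = |T₁ · T₂ / (T₁ − T₂)|.
T_syn = |6.429 · 3456 / (6.429 − 3456)| s ≈ 6.441 s = 6.441 seconds.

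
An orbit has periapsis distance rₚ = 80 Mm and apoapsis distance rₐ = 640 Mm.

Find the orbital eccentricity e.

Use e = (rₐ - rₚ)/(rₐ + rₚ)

Convert to SI: rₚ = 80 Mm = 8e+07 m; rₐ = 640 Mm = 6.4e+08 m.
e = (rₐ − rₚ) / (rₐ + rₚ).
e = (6.4e+08 − 8e+07) / (6.4e+08 + 8e+07) = 5.6e+08 / 7.2e+08 ≈ 0.7778.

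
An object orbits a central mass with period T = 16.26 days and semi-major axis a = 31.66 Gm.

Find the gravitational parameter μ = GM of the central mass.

Convert to SI: T = 16.26 days = 1.40486e+06 s; a = 31.66 Gm = 3.166e+10 m.
GM = 4π² · a³ / T².
GM = 4π² · (3.166e+10)³ / (1.40486e+06)² m³/s² ≈ 6.348e+20 m³/s² = 6.348 × 10^20 m³/s².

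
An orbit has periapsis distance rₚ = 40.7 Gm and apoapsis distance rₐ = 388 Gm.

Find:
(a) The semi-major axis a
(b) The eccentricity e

Convert to SI: rₚ = 40.7 Gm = 4.07e+10 m; rₐ = 388 Gm = 3.88e+11 m.
(a) a = (rₚ + rₐ) / 2 = (4.07e+10 + 3.88e+11) / 2 ≈ 2.144e+11 m = 214.3 Gm.
(b) e = (rₐ − rₚ) / (rₐ + rₚ) = (3.88e+11 − 4.07e+10) / (3.88e+11 + 4.07e+10) ≈ 0.8101.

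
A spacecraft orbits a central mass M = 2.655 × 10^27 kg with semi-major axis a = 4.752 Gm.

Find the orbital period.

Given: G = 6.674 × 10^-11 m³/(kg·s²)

Convert to SI: a = 4.752 Gm = 4.752e+09 m.
GM = G · M = 6.674e-11 · 2.655e+27 = 1.77195e+17 m³/s².
Kepler's third law: T = 2π √(a³ / GM).
Substituting a = 4.752e+09 m and GM = 1.77195e+17 m³/s²:
T = 2π √((4.752e+09)³ / 1.77195e+17) s
T ≈ 4.89e+06 s = 56.59 days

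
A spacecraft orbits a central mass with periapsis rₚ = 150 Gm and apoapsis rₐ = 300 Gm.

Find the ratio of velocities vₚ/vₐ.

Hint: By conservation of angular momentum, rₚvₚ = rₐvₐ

Convert to SI: rₚ = 150 Gm = 1.5e+11 m; rₐ = 300 Gm = 3e+11 m.
Conservation of angular momentum gives rₚvₚ = rₐvₐ, so vₚ/vₐ = rₐ/rₚ.
vₚ/vₐ = 3e+11 / 1.5e+11 ≈ 2.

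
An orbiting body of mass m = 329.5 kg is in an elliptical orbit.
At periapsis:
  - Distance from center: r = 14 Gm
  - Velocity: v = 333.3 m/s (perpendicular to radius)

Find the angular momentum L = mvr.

Convert to SI: r = 14 Gm = 1.4e+10 m.
Since v is perpendicular to r, L = m · v · r.
L = 329.5 · 333.3 · 1.4e+10 kg·m²/s ≈ 1.538e+15 kg·m²/s.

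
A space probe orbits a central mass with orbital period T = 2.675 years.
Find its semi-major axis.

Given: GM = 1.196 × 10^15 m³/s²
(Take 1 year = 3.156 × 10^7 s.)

Convert to SI: T = 2.675 years = 8.4423e+07 s.
Invert Kepler's third law: a = (GM · T² / (4π²))^(1/3).
Substituting T = 8.4423e+07 s and GM = 1.196e+15 m³/s²:
a = (1.196e+15 · (8.4423e+07)² / (4π²))^(1/3) m
a ≈ 5.999e+09 m = 5.999 Gm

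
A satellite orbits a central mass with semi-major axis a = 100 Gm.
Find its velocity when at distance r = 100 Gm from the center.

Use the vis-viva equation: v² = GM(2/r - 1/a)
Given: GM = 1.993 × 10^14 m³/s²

Convert to SI: a = 100 Gm = 1e+11 m; r = 100 Gm = 1e+11 m.
Vis-viva: v = √(GM · (2/r − 1/a)).
2/r − 1/a = 2/1e+11 − 1/1e+11 = 1e-11 m⁻¹.
v = √(1.993e+14 · 1e-11) m/s ≈ 44.64 m/s = 44.64 m/s.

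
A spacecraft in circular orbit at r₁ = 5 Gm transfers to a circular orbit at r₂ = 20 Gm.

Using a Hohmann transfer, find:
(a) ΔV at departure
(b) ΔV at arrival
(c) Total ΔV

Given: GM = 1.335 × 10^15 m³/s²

Convert to SI: r₁ = 5 Gm = 5e+09 m; r₂ = 20 Gm = 2e+10 m.
Transfer semi-major axis: a_t = (r₁ + r₂)/2 = (5e+09 + 2e+10)/2 = 1.25e+10 m.
Circular speeds: v₁ = √(GM/r₁) = 516.72 m/s, v₂ = √(GM/r₂) = 258.36 m/s.
Transfer speeds (vis-viva v² = GM(2/r − 1/a_t)): v₁ᵗ = 653.605 m/s, v₂ᵗ = 163.401 m/s.
(a) ΔV₁ = |v₁ᵗ − v₁| ≈ 136.9 m/s = 136.9 m/s.
(b) ΔV₂ = |v₂ − v₂ᵗ| ≈ 94.96 m/s = 94.96 m/s.
(c) ΔV_total = ΔV₁ + ΔV₂ ≈ 231.8 m/s = 231.8 m/s.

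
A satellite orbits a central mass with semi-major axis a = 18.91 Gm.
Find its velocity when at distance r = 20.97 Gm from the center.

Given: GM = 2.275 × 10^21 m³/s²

Convert to SI: a = 18.91 Gm = 1.891e+10 m; r = 20.97 Gm = 2.097e+10 m.
Vis-viva: v = √(GM · (2/r − 1/a)).
2/r − 1/a = 2/2.097e+10 − 1/1.891e+10 = 4.24923e-11 m⁻¹.
v = √(2.275e+21 · 4.24923e-11) m/s ≈ 3.109e+05 m/s = 310.9 km/s.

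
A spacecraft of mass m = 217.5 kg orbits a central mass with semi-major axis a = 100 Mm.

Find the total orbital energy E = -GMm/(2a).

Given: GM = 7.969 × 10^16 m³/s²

Convert to SI: a = 100 Mm = 1e+08 m.
E = −GMm / (2a).
E = −7.969e+16 · 217.5 / (2 · 1e+08) J ≈ -8.666e+10 J = -86.66 GJ.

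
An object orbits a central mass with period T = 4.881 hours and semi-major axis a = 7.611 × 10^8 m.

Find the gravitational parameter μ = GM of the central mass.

Convert to SI: T = 4.881 hours = 17571.6 s.
GM = 4π² · a³ / T².
GM = 4π² · (7.611e+08)³ / (17571.6)² m³/s² ≈ 5.637e+19 m³/s² = 5.637 × 10^19 m³/s².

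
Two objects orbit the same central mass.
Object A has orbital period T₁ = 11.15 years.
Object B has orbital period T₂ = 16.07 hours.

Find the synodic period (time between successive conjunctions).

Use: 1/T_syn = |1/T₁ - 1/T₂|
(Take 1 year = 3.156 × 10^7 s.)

Convert to SI: T₁ = 11.15 years = 3.51894e+08 s; T₂ = 16.07 hours = 57852 s.
T_syn = |T₁ · T₂ / (T₁ − T₂)|.
T_syn = |3.51894e+08 · 57852 / (3.51894e+08 − 57852)| s ≈ 5.786e+04 s = 16.07 hours.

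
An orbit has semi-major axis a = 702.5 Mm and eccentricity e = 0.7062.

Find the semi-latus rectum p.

Convert to SI: a = 702.5 Mm = 7.025e+08 m.
p = a (1 − e²).
p = 7.025e+08 · (1 − (0.7062)²) = 7.025e+08 · 0.501282 ≈ 3.522e+08 m = 352.2 Mm.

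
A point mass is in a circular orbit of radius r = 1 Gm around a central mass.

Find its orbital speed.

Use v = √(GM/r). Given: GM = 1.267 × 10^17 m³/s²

Convert to SI: r = 1 Gm = 1e+09 m.
For a circular orbit, gravity supplies the centripetal force, so v = √(GM / r).
v = √(1.267e+17 / 1e+09) m/s ≈ 1.126e+04 m/s = 11.26 km/s.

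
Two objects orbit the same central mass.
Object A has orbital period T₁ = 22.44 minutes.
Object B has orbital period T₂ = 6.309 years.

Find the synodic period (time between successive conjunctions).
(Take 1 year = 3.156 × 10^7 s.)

Convert to SI: T₁ = 22.44 minutes = 1346.4 s; T₂ = 6.309 years = 1.99112e+08 s.
T_syn = |T₁ · T₂ / (T₁ − T₂)|.
T_syn = |1346.4 · 1.99112e+08 / (1346.4 − 1.99112e+08)| s ≈ 1346 s = 22.44 minutes.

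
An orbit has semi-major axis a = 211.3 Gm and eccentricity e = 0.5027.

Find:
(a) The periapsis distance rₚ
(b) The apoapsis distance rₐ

Convert to SI: a = 211.3 Gm = 2.113e+11 m.
(a) rₚ = a(1 − e) = 2.113e+11 · (1 − 0.5027) = 2.113e+11 · 0.4973 ≈ 1.051e+11 m = 105.1 Gm.
(b) rₐ = a(1 + e) = 2.113e+11 · (1 + 0.5027) = 2.113e+11 · 1.5027 ≈ 3.175e+11 m = 317.5 Gm.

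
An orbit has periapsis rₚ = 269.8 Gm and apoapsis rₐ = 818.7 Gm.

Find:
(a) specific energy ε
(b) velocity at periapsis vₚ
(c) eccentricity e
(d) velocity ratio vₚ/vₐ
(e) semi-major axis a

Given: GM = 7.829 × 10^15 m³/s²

Convert to SI: rₚ = 269.8 Gm = 2.698e+11 m; rₐ = 818.7 Gm = 8.187e+11 m.
(a) With a = (rₚ + rₐ)/2 = 5.4425e+11 m, ε = −GM/(2a) = −7.829e+15/(2 · 5.4425e+11) J/kg ≈ -7192 J/kg
(b) With a = (rₚ + rₐ)/2 = 5.4425e+11 m, vₚ = √(GM (2/rₚ − 1/a)) = √(7.829e+15 · (2/2.698e+11 − 1/5.4425e+11)) m/s ≈ 208.9 m/s
(c) e = (rₐ − rₚ)/(rₐ + rₚ) = (8.187e+11 − 2.698e+11)/(8.187e+11 + 2.698e+11) ≈ 0.5043
(d) Conservation of angular momentum (rₚvₚ = rₐvₐ) gives vₚ/vₐ = rₐ/rₚ = 8.187e+11/2.698e+11 ≈ 3.034
(e) a = (rₚ + rₐ)/2 = (2.698e+11 + 8.187e+11)/2 ≈ 5.442e+11 m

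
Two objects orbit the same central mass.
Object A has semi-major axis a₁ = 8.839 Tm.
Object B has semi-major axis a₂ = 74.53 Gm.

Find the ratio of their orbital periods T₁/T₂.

Convert to SI: a₁ = 8.839 Tm = 8.839e+12 m; a₂ = 74.53 Gm = 7.453e+10 m.
From Kepler's third law, (T₁/T₂)² = (a₁/a₂)³, so T₁/T₂ = (a₁/a₂)^(3/2).
a₁/a₂ = 8.839e+12 / 7.453e+10 = 118.597.
T₁/T₂ = (118.597)^(3/2) ≈ 1292.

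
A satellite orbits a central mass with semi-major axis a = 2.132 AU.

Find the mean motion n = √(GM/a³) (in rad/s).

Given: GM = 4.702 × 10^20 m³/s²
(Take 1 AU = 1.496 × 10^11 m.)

Convert to SI: a = 2.132 AU = 3.18947e+11 m.
n = √(GM / a³).
n = √(4.702e+20 / (3.18947e+11)³) rad/s ≈ 1.204e-07 rad/s.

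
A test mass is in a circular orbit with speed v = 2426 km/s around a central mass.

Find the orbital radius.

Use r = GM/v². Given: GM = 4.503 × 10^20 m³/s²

Convert to SI: v = 2426 km/s = 2.426e+06 m/s.
For a circular orbit, v² = GM / r, so r = GM / v².
r = 4.503e+20 / (2.426e+06)² m ≈ 7.651e+07 m = 76.51 Mm.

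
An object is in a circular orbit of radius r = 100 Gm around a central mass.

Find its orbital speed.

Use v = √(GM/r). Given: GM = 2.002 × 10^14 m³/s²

Convert to SI: r = 100 Gm = 1e+11 m.
For a circular orbit, gravity supplies the centripetal force, so v = √(GM / r).
v = √(2.002e+14 / 1e+11) m/s ≈ 44.74 m/s = 44.74 m/s.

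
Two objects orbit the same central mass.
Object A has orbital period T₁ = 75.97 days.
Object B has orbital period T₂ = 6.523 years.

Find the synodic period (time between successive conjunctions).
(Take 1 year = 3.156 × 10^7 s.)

Convert to SI: T₁ = 75.97 days = 6.56381e+06 s; T₂ = 6.523 years = 2.05866e+08 s.
T_syn = |T₁ · T₂ / (T₁ − T₂)|.
T_syn = |6.56381e+06 · 2.05866e+08 / (6.56381e+06 − 2.05866e+08)| s ≈ 6.78e+06 s = 78.47 days.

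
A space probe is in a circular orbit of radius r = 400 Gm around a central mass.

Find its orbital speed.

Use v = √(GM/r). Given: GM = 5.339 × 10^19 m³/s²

Convert to SI: r = 400 Gm = 4e+11 m.
For a circular orbit, gravity supplies the centripetal force, so v = √(GM / r).
v = √(5.339e+19 / 4e+11) m/s ≈ 1.155e+04 m/s = 11.55 km/s.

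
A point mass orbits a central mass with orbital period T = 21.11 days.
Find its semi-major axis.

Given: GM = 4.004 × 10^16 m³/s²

Convert to SI: T = 21.11 days = 1.8239e+06 s.
Invert Kepler's third law: a = (GM · T² / (4π²))^(1/3).
Substituting T = 1.8239e+06 s and GM = 4.004e+16 m³/s²:
a = (4.004e+16 · (1.8239e+06)² / (4π²))^(1/3) m
a ≈ 1.5e+09 m = 1.5 Gm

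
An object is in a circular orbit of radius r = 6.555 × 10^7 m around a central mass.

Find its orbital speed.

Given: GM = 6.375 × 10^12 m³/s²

For a circular orbit, gravity supplies the centripetal force, so v = √(GM / r).
v = √(6.375e+12 / 6.555e+07) m/s ≈ 311.9 m/s = 311.9 m/s.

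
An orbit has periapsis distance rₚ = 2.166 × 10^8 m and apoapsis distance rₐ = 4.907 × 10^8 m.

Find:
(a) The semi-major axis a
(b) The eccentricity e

(a) a = (rₚ + rₐ) / 2 = (2.166e+08 + 4.907e+08) / 2 ≈ 3.536e+08 m = 3.537 × 10^8 m.
(b) e = (rₐ − rₚ) / (rₐ + rₚ) = (4.907e+08 − 2.166e+08) / (4.907e+08 + 2.166e+08) ≈ 0.3875.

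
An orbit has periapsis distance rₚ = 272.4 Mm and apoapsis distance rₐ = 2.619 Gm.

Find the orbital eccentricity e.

Convert to SI: rₚ = 272.4 Mm = 2.724e+08 m; rₐ = 2.619 Gm = 2.619e+09 m.
e = (rₐ − rₚ) / (rₐ + rₚ).
e = (2.619e+09 − 2.724e+08) / (2.619e+09 + 2.724e+08) = 2.3466e+09 / 2.8914e+09 ≈ 0.8116.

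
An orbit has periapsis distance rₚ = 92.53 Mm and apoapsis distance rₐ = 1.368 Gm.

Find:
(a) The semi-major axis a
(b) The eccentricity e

Convert to SI: rₚ = 92.53 Mm = 9.253e+07 m; rₐ = 1.368 Gm = 1.368e+09 m.
(a) a = (rₚ + rₐ) / 2 = (9.253e+07 + 1.368e+09) / 2 ≈ 7.303e+08 m = 730.3 Mm.
(b) e = (rₐ − rₚ) / (rₐ + rₚ) = (1.368e+09 − 9.253e+07) / (1.368e+09 + 9.253e+07) ≈ 0.8733.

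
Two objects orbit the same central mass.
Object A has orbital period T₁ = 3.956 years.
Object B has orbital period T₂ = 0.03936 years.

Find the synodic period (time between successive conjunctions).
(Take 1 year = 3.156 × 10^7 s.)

Convert to SI: T₁ = 3.956 years = 1.24851e+08 s; T₂ = 0.03936 years = 1.2422e+06 s.
T_syn = |T₁ · T₂ / (T₁ − T₂)|.
T_syn = |1.24851e+08 · 1.2422e+06 / (1.24851e+08 − 1.2422e+06)| s ≈ 1.255e+06 s = 0.03976 years.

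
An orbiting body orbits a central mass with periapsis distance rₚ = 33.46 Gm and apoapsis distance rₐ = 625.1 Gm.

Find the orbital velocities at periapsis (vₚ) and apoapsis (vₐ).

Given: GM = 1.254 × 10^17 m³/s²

Convert to SI: rₚ = 33.46 Gm = 3.346e+10 m; rₐ = 625.1 Gm = 6.251e+11 m.
Use the vis-viva equation v² = GM(2/r − 1/a) with a = (rₚ + rₐ)/2 = (3.346e+10 + 6.251e+11)/2 = 3.2928e+11 m.
vₚ = √(GM · (2/rₚ − 1/a)) = √(1.254e+17 · (2/3.346e+10 − 1/3.2928e+11)) m/s ≈ 2667 m/s = 2.667 km/s.
vₐ = √(GM · (2/rₐ − 1/a)) = √(1.254e+17 · (2/6.251e+11 − 1/3.2928e+11)) m/s ≈ 142.8 m/s = 142.8 m/s.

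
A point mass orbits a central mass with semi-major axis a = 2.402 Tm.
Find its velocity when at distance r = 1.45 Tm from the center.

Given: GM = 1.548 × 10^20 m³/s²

Convert to SI: a = 2.402 Tm = 2.402e+12 m; r = 1.45 Tm = 1.45e+12 m.
Vis-viva: v = √(GM · (2/r − 1/a)).
2/r − 1/a = 2/1.45e+12 − 1/2.402e+12 = 9.62991e-13 m⁻¹.
v = √(1.548e+20 · 9.62991e-13) m/s ≈ 1.221e+04 m/s = 12.21 km/s.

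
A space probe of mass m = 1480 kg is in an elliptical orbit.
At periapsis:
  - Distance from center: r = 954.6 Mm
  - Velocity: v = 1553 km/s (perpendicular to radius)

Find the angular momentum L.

Convert to SI: r = 954.6 Mm = 9.546e+08 m; v = 1553 km/s = 1.553e+06 m/s.
Since v is perpendicular to r, L = m · v · r.
L = 1480 · 1.553e+06 · 9.546e+08 kg·m²/s ≈ 2.194e+18 kg·m²/s.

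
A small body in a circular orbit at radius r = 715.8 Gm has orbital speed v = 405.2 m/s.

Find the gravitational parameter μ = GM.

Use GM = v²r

Convert to SI: r = 715.8 Gm = 7.158e+11 m.
For a circular orbit v² = GM/r, so GM = v² · r.
GM = (405.2)² · 7.158e+11 m³/s² ≈ 1.175e+17 m³/s² = 1.175 × 10^17 m³/s².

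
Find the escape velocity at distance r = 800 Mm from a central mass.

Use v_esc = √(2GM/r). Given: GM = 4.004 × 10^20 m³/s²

Convert to SI: r = 800 Mm = 8e+08 m.
Escape velocity comes from setting total energy to zero: ½v² − GM/r = 0 ⇒ v_esc = √(2GM / r).
v_esc = √(2 · 4.004e+20 / 8e+08) m/s ≈ 1e+06 m/s = 1000 km/s.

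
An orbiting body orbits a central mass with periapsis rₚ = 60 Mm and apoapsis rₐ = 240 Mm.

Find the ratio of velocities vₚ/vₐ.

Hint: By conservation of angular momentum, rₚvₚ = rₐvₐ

Convert to SI: rₚ = 60 Mm = 6e+07 m; rₐ = 240 Mm = 2.4e+08 m.
Conservation of angular momentum gives rₚvₚ = rₐvₐ, so vₚ/vₐ = rₐ/rₚ.
vₚ/vₐ = 2.4e+08 / 6e+07 ≈ 4.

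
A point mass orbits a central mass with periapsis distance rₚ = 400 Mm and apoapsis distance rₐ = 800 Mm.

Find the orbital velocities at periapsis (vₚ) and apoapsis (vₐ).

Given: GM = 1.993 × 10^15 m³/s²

Convert to SI: rₚ = 400 Mm = 4e+08 m; rₐ = 800 Mm = 8e+08 m.
Use the vis-viva equation v² = GM(2/r − 1/a) with a = (rₚ + rₐ)/2 = (4e+08 + 8e+08)/2 = 6e+08 m.
vₚ = √(GM · (2/rₚ − 1/a)) = √(1.993e+15 · (2/4e+08 − 1/6e+08)) m/s ≈ 2577 m/s = 2.577 km/s.
vₐ = √(GM · (2/rₐ − 1/a)) = √(1.993e+15 · (2/8e+08 − 1/6e+08)) m/s ≈ 1289 m/s = 1.289 km/s.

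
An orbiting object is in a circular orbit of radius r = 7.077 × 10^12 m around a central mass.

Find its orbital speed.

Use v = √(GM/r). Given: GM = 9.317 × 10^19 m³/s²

For a circular orbit, gravity supplies the centripetal force, so v = √(GM / r).
v = √(9.317e+19 / 7.077e+12) m/s ≈ 3628 m/s = 3.628 km/s.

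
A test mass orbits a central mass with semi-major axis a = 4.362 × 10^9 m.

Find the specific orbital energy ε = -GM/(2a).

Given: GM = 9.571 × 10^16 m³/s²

ε = −GM / (2a).
ε = −9.571e+16 / (2 · 4.362e+09) J/kg ≈ -1.097e+07 J/kg = -10.97 MJ/kg.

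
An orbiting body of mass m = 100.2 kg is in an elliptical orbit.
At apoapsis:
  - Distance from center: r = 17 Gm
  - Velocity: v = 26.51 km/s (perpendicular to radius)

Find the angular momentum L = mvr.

Convert to SI: r = 17 Gm = 1.7e+10 m; v = 26.51 km/s = 26510 m/s.
Since v is perpendicular to r, L = m · v · r.
L = 100.2 · 26510 · 1.7e+10 kg·m²/s ≈ 4.516e+16 kg·m²/s.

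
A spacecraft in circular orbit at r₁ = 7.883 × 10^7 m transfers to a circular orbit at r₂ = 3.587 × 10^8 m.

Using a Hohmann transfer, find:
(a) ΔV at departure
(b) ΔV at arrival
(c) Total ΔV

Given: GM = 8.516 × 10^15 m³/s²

Transfer semi-major axis: a_t = (r₁ + r₂)/2 = (7.883e+07 + 3.587e+08)/2 = 2.18765e+08 m.
Circular speeds: v₁ = √(GM/r₁) = 10393.7 m/s, v₂ = √(GM/r₂) = 4872.5 m/s.
Transfer speeds (vis-viva v² = GM(2/r − 1/a_t)): v₁ᵗ = 13309.1 m/s, v₂ᵗ = 2924.89 m/s.
(a) ΔV₁ = |v₁ᵗ − v₁| ≈ 2915 m/s = 2.915 km/s.
(b) ΔV₂ = |v₂ − v₂ᵗ| ≈ 1948 m/s = 1.948 km/s.
(c) ΔV_total = ΔV₁ + ΔV₂ ≈ 4863 m/s = 4.863 km/s.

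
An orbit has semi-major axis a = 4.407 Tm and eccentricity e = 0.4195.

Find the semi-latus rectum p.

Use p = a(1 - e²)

Convert to SI: a = 4.407 Tm = 4.407e+12 m.
p = a (1 − e²).
p = 4.407e+12 · (1 − (0.4195)²) = 4.407e+12 · 0.82402 ≈ 3.631e+12 m = 3.631 Tm.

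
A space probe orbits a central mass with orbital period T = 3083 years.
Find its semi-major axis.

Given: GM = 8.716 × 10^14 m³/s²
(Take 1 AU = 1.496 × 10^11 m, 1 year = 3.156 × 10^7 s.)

Convert to SI: T = 3083 years = 9.72995e+10 s.
Invert Kepler's third law: a = (GM · T² / (4π²))^(1/3).
Substituting T = 9.72995e+10 s and GM = 8.716e+14 m³/s²:
a = (8.716e+14 · (9.72995e+10)² / (4π²))^(1/3) m
a ≈ 5.935e+11 m = 3.967 AU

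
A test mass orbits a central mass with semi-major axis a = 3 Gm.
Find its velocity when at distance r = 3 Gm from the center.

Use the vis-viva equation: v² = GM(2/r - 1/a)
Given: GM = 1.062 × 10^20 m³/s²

Convert to SI: a = 3 Gm = 3e+09 m; r = 3 Gm = 3e+09 m.
Vis-viva: v = √(GM · (2/r − 1/a)).
2/r − 1/a = 2/3e+09 − 1/3e+09 = 3.33333e-10 m⁻¹.
v = √(1.062e+20 · 3.33333e-10) m/s ≈ 1.881e+05 m/s = 188.1 km/s.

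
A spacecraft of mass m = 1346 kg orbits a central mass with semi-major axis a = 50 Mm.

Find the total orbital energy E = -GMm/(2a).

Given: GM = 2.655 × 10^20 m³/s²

Convert to SI: a = 50 Mm = 5e+07 m.
E = −GMm / (2a).
E = −2.655e+20 · 1346 / (2 · 5e+07) J ≈ -3.574e+15 J = -3.574 PJ.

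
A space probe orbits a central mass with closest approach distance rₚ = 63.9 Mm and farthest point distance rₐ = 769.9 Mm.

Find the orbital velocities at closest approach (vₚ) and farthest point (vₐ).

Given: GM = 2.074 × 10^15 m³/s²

Convert to SI: rₚ = 63.9 Mm = 6.39e+07 m; rₐ = 769.9 Mm = 7.699e+08 m.
Use the vis-viva equation v² = GM(2/r − 1/a) with a = (rₚ + rₐ)/2 = (6.39e+07 + 7.699e+08)/2 = 4.169e+08 m.
vₚ = √(GM · (2/rₚ − 1/a)) = √(2.074e+15 · (2/6.39e+07 − 1/4.169e+08)) m/s ≈ 7742 m/s = 7.742 km/s.
vₐ = √(GM · (2/rₐ − 1/a)) = √(2.074e+15 · (2/7.699e+08 − 1/4.169e+08)) m/s ≈ 642.6 m/s = 642.6 m/s.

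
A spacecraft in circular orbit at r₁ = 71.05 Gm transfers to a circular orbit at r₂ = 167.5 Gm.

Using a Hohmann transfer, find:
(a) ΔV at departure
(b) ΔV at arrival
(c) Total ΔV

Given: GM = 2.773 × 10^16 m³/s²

Convert to SI: r₁ = 71.05 Gm = 7.105e+10 m; r₂ = 167.5 Gm = 1.675e+11 m.
Transfer semi-major axis: a_t = (r₁ + r₂)/2 = (7.105e+10 + 1.675e+11)/2 = 1.19275e+11 m.
Circular speeds: v₁ = √(GM/r₁) = 624.731 m/s, v₂ = √(GM/r₂) = 406.881 m/s.
Transfer speeds (vis-viva v² = GM(2/r − 1/a_t)): v₁ᵗ = 740.33 m/s, v₂ᵗ = 314.033 m/s.
(a) ΔV₁ = |v₁ᵗ − v₁| ≈ 115.6 m/s = 115.6 m/s.
(b) ΔV₂ = |v₂ − v₂ᵗ| ≈ 92.85 m/s = 92.85 m/s.
(c) ΔV_total = ΔV₁ + ΔV₂ ≈ 208.4 m/s = 208.4 m/s.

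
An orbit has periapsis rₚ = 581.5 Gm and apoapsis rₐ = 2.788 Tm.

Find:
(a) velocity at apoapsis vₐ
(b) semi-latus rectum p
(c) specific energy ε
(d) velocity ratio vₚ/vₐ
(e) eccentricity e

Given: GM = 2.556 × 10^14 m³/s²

Convert to SI: rₚ = 581.5 Gm = 5.815e+11 m; rₐ = 2.788 Tm = 2.788e+12 m.
(a) With a = (rₚ + rₐ)/2 = 1.68475e+12 m, vₐ = √(GM (2/rₐ − 1/a)) = √(2.556e+14 · (2/2.788e+12 − 1/1.68475e+12)) m/s ≈ 5.625 m/s
(b) From a = (rₚ + rₐ)/2 = 1.68475e+12 m and e = (rₐ − rₚ)/(rₐ + rₚ) = 0.654845, p = a(1 − e²) = 1.68475e+12 · (1 − (0.654845)²) ≈ 9.623e+11 m
(c) With a = (rₚ + rₐ)/2 = 1.68475e+12 m, ε = −GM/(2a) = −2.556e+14/(2 · 1.68475e+12) J/kg ≈ -75.86 J/kg
(d) Conservation of angular momentum (rₚvₚ = rₐvₐ) gives vₚ/vₐ = rₐ/rₚ = 2.788e+12/5.815e+11 ≈ 4.794
(e) e = (rₐ − rₚ)/(rₐ + rₚ) = (2.788e+12 − 5.815e+11)/(2.788e+12 + 5.815e+11) ≈ 0.6548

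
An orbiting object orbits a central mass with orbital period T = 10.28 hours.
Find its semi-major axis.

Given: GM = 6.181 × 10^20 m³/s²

Convert to SI: T = 10.28 hours = 37008 s.
Invert Kepler's third law: a = (GM · T² / (4π²))^(1/3).
Substituting T = 37008 s and GM = 6.181e+20 m³/s²:
a = (6.181e+20 · (37008)² / (4π²))^(1/3) m
a ≈ 2.778e+09 m = 2.778 Gm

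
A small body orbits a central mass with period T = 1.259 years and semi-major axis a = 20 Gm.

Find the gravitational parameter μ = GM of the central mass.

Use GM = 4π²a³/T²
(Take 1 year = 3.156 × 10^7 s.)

Convert to SI: T = 1.259 years = 3.9734e+07 s; a = 20 Gm = 2e+10 m.
GM = 4π² · a³ / T².
GM = 4π² · (2e+10)³ / (3.9734e+07)² m³/s² ≈ 2e+17 m³/s² = 2 × 10^17 m³/s².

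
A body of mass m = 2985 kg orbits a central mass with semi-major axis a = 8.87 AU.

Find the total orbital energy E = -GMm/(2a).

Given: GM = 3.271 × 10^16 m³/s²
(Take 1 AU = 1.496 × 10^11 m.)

Convert to SI: a = 8.87 AU = 1.32695e+12 m.
E = −GMm / (2a).
E = −3.271e+16 · 2985 / (2 · 1.32695e+12) J ≈ -3.679e+07 J = -36.79 MJ.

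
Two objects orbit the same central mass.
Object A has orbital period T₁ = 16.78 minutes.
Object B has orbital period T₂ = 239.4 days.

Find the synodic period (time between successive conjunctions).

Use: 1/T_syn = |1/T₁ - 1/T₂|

Convert to SI: T₁ = 16.78 minutes = 1006.8 s; T₂ = 239.4 days = 2.06842e+07 s.
T_syn = |T₁ · T₂ / (T₁ − T₂)|.
T_syn = |1006.8 · 2.06842e+07 / (1006.8 − 2.06842e+07)| s ≈ 1007 s = 16.78 minutes.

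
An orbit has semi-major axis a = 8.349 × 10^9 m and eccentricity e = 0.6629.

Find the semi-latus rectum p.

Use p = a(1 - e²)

p = a (1 − e²).
p = 8.349e+09 · (1 − (0.6629)²) = 8.349e+09 · 0.560564 ≈ 4.68e+09 m = 4.68 × 10^9 m.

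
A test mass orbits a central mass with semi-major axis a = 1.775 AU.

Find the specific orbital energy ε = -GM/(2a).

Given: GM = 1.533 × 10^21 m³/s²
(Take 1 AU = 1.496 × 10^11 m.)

Convert to SI: a = 1.775 AU = 2.6554e+11 m.
ε = −GM / (2a).
ε = −1.533e+21 / (2 · 2.6554e+11) J/kg ≈ -2.887e+09 J/kg = -2.887 GJ/kg.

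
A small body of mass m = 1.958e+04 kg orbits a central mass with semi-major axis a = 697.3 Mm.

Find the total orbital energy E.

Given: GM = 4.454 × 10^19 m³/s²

Convert to SI: a = 697.3 Mm = 6.973e+08 m.
E = −GMm / (2a).
E = −4.454e+19 · 1.958e+04 / (2 · 6.973e+08) J ≈ -6.253e+14 J = -625.3 TJ.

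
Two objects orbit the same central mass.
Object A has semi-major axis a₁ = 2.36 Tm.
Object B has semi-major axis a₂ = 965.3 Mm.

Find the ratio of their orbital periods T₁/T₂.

Convert to SI: a₁ = 2.36 Tm = 2.36e+12 m; a₂ = 965.3 Mm = 9.653e+08 m.
From Kepler's third law, (T₁/T₂)² = (a₁/a₂)³, so T₁/T₂ = (a₁/a₂)^(3/2).
a₁/a₂ = 2.36e+12 / 9.653e+08 = 2444.84.
T₁/T₂ = (2444.84)^(3/2) ≈ 1.209e+05.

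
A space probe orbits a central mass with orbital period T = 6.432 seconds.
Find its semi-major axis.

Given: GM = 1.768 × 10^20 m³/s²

Invert Kepler's third law: a = (GM · T² / (4π²))^(1/3).
Substituting T = 6.432 s and GM = 1.768e+20 m³/s²:
a = (1.768e+20 · (6.432)² / (4π²))^(1/3) m
a ≈ 5.701e+06 m = 5.701 × 10^6 m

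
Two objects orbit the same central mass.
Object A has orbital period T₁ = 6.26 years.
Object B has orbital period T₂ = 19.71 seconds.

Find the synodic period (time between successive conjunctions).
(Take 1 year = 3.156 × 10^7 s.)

Convert to SI: T₁ = 6.26 years = 1.97566e+08 s.
T_syn = |T₁ · T₂ / (T₁ − T₂)|.
T_syn = |1.97566e+08 · 19.71 / (1.97566e+08 − 19.71)| s ≈ 19.71 s = 19.71 seconds.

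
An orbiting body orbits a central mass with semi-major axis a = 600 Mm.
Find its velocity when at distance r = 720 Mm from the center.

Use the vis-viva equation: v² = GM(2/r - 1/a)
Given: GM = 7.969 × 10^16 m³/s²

Convert to SI: a = 600 Mm = 6e+08 m; r = 720 Mm = 7.2e+08 m.
Vis-viva: v = √(GM · (2/r − 1/a)).
2/r − 1/a = 2/7.2e+08 − 1/6e+08 = 1.11111e-09 m⁻¹.
v = √(7.969e+16 · 1.11111e-09) m/s ≈ 9410 m/s = 9.41 km/s.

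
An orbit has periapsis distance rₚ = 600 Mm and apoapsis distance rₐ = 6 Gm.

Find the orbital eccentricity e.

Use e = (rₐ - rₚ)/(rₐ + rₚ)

Convert to SI: rₚ = 600 Mm = 6e+08 m; rₐ = 6 Gm = 6e+09 m.
e = (rₐ − rₚ) / (rₐ + rₚ).
e = (6e+09 − 6e+08) / (6e+09 + 6e+08) = 5.4e+09 / 6.6e+09 ≈ 0.8182.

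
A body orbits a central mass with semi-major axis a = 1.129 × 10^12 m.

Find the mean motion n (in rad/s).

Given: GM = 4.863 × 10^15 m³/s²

n = √(GM / a³).
n = √(4.863e+15 / (1.129e+12)³) rad/s ≈ 5.813e-11 rad/s.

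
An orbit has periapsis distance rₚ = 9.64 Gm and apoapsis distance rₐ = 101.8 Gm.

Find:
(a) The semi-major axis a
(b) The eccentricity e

Convert to SI: rₚ = 9.64 Gm = 9.64e+09 m; rₐ = 101.8 Gm = 1.018e+11 m.
(a) a = (rₚ + rₐ) / 2 = (9.64e+09 + 1.018e+11) / 2 ≈ 5.572e+10 m = 55.72 Gm.
(b) e = (rₐ − rₚ) / (rₐ + rₚ) = (1.018e+11 − 9.64e+09) / (1.018e+11 + 9.64e+09) ≈ 0.827.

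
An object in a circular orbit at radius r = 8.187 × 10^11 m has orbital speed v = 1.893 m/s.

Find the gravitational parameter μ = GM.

For a circular orbit v² = GM/r, so GM = v² · r.
GM = (1.893)² · 8.187e+11 m³/s² ≈ 2.934e+12 m³/s² = 2.934 × 10^12 m³/s².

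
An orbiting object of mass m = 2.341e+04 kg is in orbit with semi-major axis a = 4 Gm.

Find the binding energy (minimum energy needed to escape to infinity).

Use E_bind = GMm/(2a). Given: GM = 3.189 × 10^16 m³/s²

Convert to SI: a = 4 Gm = 4e+09 m.
Total orbital energy is E = −GMm/(2a); binding energy is E_bind = −E = GMm/(2a).
E_bind = 3.189e+16 · 2.341e+04 / (2 · 4e+09) J ≈ 9.332e+10 J = 93.32 GJ.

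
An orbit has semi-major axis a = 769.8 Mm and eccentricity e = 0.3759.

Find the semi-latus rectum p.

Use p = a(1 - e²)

Convert to SI: a = 769.8 Mm = 7.698e+08 m.
p = a (1 − e²).
p = 7.698e+08 · (1 − (0.3759)²) = 7.698e+08 · 0.858699 ≈ 6.61e+08 m = 661 Mm.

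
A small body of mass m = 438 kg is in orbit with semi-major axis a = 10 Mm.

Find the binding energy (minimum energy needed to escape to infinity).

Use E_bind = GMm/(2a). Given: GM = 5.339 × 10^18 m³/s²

Convert to SI: a = 10 Mm = 1e+07 m.
Total orbital energy is E = −GMm/(2a); binding energy is E_bind = −E = GMm/(2a).
E_bind = 5.339e+18 · 438 / (2 · 1e+07) J ≈ 1.169e+14 J = 116.9 TJ.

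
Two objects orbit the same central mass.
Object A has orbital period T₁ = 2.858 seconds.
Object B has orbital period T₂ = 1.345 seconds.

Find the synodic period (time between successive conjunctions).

T_syn = |T₁ · T₂ / (T₁ − T₂)|.
T_syn = |2.858 · 1.345 / (2.858 − 1.345)| s ≈ 2.541 s = 2.541 seconds.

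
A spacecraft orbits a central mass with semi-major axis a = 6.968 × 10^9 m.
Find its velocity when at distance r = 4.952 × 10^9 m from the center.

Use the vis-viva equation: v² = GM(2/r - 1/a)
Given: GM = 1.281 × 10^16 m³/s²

Vis-viva: v = √(GM · (2/r − 1/a)).
2/r − 1/a = 2/4.952e+09 − 1/6.968e+09 = 2.60364e-10 m⁻¹.
v = √(1.281e+16 · 2.60364e-10) m/s ≈ 1826 m/s = 1.826 km/s.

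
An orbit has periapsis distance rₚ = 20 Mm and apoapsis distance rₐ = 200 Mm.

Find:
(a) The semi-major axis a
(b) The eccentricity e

Convert to SI: rₚ = 20 Mm = 2e+07 m; rₐ = 200 Mm = 2e+08 m.
(a) a = (rₚ + rₐ) / 2 = (2e+07 + 2e+08) / 2 ≈ 1.1e+08 m = 110 Mm.
(b) e = (rₐ − rₚ) / (rₐ + rₚ) = (2e+08 − 2e+07) / (2e+08 + 2e+07) ≈ 0.8182.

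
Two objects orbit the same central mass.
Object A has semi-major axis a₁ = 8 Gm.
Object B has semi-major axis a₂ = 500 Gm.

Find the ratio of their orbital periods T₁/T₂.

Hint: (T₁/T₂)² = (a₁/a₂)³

Convert to SI: a₁ = 8 Gm = 8e+09 m; a₂ = 500 Gm = 5e+11 m.
From Kepler's third law, (T₁/T₂)² = (a₁/a₂)³, so T₁/T₂ = (a₁/a₂)^(3/2).
a₁/a₂ = 8e+09 / 5e+11 = 0.016.
T₁/T₂ = (0.016)^(3/2) ≈ 0.002024.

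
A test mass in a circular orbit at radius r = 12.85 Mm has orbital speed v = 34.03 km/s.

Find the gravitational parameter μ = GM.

Convert to SI: r = 12.85 Mm = 1.285e+07 m; v = 34.03 km/s = 34030 m/s.
For a circular orbit v² = GM/r, so GM = v² · r.
GM = (34030)² · 1.285e+07 m³/s² ≈ 1.488e+16 m³/s² = 1.488 × 10^16 m³/s².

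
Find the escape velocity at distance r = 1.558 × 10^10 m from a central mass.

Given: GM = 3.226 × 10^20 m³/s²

Escape velocity comes from setting total energy to zero: ½v² − GM/r = 0 ⇒ v_esc = √(2GM / r).
v_esc = √(2 · 3.226e+20 / 1.558e+10) m/s ≈ 2.035e+05 m/s = 203.5 km/s.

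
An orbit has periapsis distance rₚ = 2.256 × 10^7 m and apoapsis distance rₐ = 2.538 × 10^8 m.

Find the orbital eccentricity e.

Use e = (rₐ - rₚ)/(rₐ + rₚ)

e = (rₐ − rₚ) / (rₐ + rₚ).
e = (2.538e+08 − 2.256e+07) / (2.538e+08 + 2.256e+07) = 2.3124e+08 / 2.7636e+08 ≈ 0.8367.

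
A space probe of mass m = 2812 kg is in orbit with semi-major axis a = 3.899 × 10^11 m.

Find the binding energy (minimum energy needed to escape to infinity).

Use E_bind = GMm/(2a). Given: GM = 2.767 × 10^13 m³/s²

Total orbital energy is E = −GMm/(2a); binding energy is E_bind = −E = GMm/(2a).
E_bind = 2.767e+13 · 2812 / (2 · 3.899e+11) J ≈ 9.978e+04 J = 99.78 kJ.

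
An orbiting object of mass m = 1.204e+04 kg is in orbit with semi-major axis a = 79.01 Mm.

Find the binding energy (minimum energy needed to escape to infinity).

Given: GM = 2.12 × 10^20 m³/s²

Convert to SI: a = 79.01 Mm = 7.901e+07 m.
Total orbital energy is E = −GMm/(2a); binding energy is E_bind = −E = GMm/(2a).
E_bind = 2.12e+20 · 1.204e+04 / (2 · 7.901e+07) J ≈ 1.615e+16 J = 16.15 PJ.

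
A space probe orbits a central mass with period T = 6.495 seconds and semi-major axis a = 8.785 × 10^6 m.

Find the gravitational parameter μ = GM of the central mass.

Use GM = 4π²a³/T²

GM = 4π² · a³ / T².
GM = 4π² · (8.785e+06)³ / (6.495)² m³/s² ≈ 6.345e+20 m³/s² = 6.345 × 10^20 m³/s².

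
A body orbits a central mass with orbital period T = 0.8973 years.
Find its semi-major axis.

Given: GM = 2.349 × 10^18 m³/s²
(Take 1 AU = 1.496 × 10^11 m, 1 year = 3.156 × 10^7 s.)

Convert to SI: T = 0.8973 years = 2.83188e+07 s.
Invert Kepler's third law: a = (GM · T² / (4π²))^(1/3).
Substituting T = 2.83188e+07 s and GM = 2.349e+18 m³/s²:
a = (2.349e+18 · (2.83188e+07)² / (4π²))^(1/3) m
a ≈ 3.627e+10 m = 0.2425 AU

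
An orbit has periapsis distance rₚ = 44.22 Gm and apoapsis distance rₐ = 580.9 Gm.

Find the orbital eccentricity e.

Convert to SI: rₚ = 44.22 Gm = 4.422e+10 m; rₐ = 580.9 Gm = 5.809e+11 m.
e = (rₐ − rₚ) / (rₐ + rₚ).
e = (5.809e+11 − 4.422e+10) / (5.809e+11 + 4.422e+10) = 5.3668e+11 / 6.2512e+11 ≈ 0.8585.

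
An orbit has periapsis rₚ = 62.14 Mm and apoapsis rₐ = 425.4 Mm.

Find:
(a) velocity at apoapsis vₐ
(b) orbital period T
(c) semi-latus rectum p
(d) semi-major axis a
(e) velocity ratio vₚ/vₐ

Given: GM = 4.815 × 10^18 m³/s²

Convert to SI: rₚ = 62.14 Mm = 6.214e+07 m; rₐ = 425.4 Mm = 4.254e+08 m.
(a) With a = (rₚ + rₐ)/2 = 2.4377e+08 m, vₐ = √(GM (2/rₐ − 1/a)) = √(4.815e+18 · (2/4.254e+08 − 1/2.4377e+08)) m/s ≈ 5.371e+04 m/s
(b) With a = (rₚ + rₐ)/2 = 2.4377e+08 m, T = 2π √(a³/GM) = 2π √((2.4377e+08)³/4.815e+18) s ≈ 1.09e+04 s
(c) From a = (rₚ + rₐ)/2 = 2.4377e+08 m and e = (rₐ − rₚ)/(rₐ + rₚ) = 0.745088, p = a(1 − e²) = 2.4377e+08 · (1 − (0.745088)²) ≈ 1.084e+08 m
(d) a = (rₚ + rₐ)/2 = (6.214e+07 + 4.254e+08)/2 ≈ 2.438e+08 m
(e) Conservation of angular momentum (rₚvₚ = rₐvₐ) gives vₚ/vₐ = rₐ/rₚ = 4.254e+08/6.214e+07 ≈ 6.846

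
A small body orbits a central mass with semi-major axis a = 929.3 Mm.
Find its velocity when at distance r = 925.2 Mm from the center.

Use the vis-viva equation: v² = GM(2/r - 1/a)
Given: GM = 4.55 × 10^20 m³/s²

Convert to SI: a = 929.3 Mm = 9.293e+08 m; r = 925.2 Mm = 9.252e+08 m.
Vis-viva: v = √(GM · (2/r − 1/a)).
2/r − 1/a = 2/9.252e+08 − 1/9.293e+08 = 1.08562e-09 m⁻¹.
v = √(4.55e+20 · 1.08562e-09) m/s ≈ 7.028e+05 m/s = 702.8 km/s.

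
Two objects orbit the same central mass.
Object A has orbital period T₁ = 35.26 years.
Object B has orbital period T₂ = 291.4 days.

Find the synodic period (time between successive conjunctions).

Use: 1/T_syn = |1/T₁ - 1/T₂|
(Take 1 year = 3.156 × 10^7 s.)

Convert to SI: T₁ = 35.26 years = 1.11281e+09 s; T₂ = 291.4 days = 2.5177e+07 s.
T_syn = |T₁ · T₂ / (T₁ − T₂)|.
T_syn = |1.11281e+09 · 2.5177e+07 / (1.11281e+09 − 2.5177e+07)| s ≈ 2.576e+07 s = 298.1 days.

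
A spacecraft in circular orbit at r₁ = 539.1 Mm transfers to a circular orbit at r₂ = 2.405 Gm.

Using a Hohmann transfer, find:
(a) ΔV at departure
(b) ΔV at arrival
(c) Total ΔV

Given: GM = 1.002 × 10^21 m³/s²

Convert to SI: r₁ = 539.1 Mm = 5.391e+08 m; r₂ = 2.405 Gm = 2.405e+09 m.
Transfer semi-major axis: a_t = (r₁ + r₂)/2 = (5.391e+08 + 2.405e+09)/2 = 1.47205e+09 m.
Circular speeds: v₁ = √(GM/r₁) = 1.36332e+06 m/s, v₂ = √(GM/r₂) = 645470 m/s.
Transfer speeds (vis-viva v² = GM(2/r − 1/a_t)): v₁ᵗ = 1.74259e+06 m/s, v₂ᵗ = 390616 m/s.
(a) ΔV₁ = |v₁ᵗ − v₁| ≈ 3.793e+05 m/s = 379.3 km/s.
(b) ΔV₂ = |v₂ − v₂ᵗ| ≈ 2.549e+05 m/s = 254.9 km/s.
(c) ΔV_total = ΔV₁ + ΔV₂ ≈ 6.341e+05 m/s = 634.1 km/s.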